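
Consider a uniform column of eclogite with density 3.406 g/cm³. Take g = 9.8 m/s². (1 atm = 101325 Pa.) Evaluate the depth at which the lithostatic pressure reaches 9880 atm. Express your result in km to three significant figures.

h = P/(ρg) = 9880 atm / (3406 kg/m³ × 9.8 m/s²) = 1.001×10^9 Pa / 33379 Pa/m = 29992 m
= 29.992 km

30.0 km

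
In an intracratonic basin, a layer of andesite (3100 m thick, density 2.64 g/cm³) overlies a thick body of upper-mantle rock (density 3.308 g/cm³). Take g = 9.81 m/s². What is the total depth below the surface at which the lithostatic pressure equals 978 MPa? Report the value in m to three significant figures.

Pressure at base of upper layers: 2640×9.81×3100 = 8.029×10^7 Pa = 80.29 MPa
Remaining pressure to be supplied by upper-mantle rock: 9.780×10^8 − 8.029×10^7 = 8.977×10^8 Pa
Additional depth in upper-mantle rock = 8.977×10^8 Pa / (3308 kg/m³ × 9.81 m/s²) = 27663 m
Total depth = 3100 m + 27663 m = 30763 m

30800 m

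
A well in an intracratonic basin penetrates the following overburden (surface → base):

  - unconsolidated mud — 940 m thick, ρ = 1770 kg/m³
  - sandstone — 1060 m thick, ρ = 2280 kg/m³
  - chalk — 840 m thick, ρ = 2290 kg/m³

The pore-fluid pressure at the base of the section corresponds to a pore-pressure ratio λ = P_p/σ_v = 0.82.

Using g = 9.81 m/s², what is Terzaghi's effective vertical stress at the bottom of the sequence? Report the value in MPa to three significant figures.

10.6 MPa

Overburden (lithostatic) stress σ_v:
unconsolidated mud: 1770 kg/m³ × 9.81 m/s² × 940 m = 1.632×10^7 Pa = 16.32 MPa
sandstone: 2280 kg/m³ × 9.81 m/s² × 1060 m = 2.371×10^7 Pa = 23.71 MPa
chalk: 2290 kg/m³ × 9.81 m/s² × 840 m = 1.887×10^7 Pa = 18.87 MPa
Total = 16.32 + 23.71 + 18.87 = 58.901 MPa
Pore pressure P_p = λ·σ_v = 0.82 × 58.90 MPa = 48.30 MPa
Effective stress σ' = σ_v − P_p = 58.90 − 48.30 = 10.602 MPa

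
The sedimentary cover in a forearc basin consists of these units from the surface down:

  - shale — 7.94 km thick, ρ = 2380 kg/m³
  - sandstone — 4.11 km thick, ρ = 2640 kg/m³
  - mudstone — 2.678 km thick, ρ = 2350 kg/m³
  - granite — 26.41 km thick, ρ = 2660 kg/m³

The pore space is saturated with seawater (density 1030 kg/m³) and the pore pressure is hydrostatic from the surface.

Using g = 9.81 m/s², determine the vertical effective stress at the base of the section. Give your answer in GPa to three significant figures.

0.627 GPa

Overburden (lithostatic) stress σ_v:
shale: 2380 kg/m³ × 9.81 m/s² × 7940 m = 1.854×10^8 Pa = 185.4 MPa
sandstone: 2640 kg/m³ × 9.81 m/s² × 4110 m = 1.064×10^8 Pa = 106.4 MPa
mudstone: 2350 kg/m³ × 9.81 m/s² × 2678 m = 6.174×10^7 Pa = 61.74 MPa
granite: 2660 kg/m³ × 9.81 m/s² × 26410 m = 6.892×10^8 Pa = 689.2 MPa
Total = 185.4 + 106.4 + 61.74 + 689.2 = 1042.7 MPa
Pore pressure P_p = 1030 kg/m³ × 9.81 m/s² × 41138 m = 4.157×10^8 Pa = 415.7 MPa
Effective stress σ' = σ_v − P_p = 1043 − 415.7 = 627.05 MPa = 0.62705 GPa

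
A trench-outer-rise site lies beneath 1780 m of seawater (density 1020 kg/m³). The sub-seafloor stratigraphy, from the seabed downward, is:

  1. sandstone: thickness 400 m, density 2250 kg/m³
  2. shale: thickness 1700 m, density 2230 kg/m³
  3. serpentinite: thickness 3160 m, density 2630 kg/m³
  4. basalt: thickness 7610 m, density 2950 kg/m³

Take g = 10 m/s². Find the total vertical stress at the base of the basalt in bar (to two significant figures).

3700 bar

seawater: 1020 kg/m³ × 10 m/s² × 1780 m = 1.816×10^7 Pa = 181.6 bar
sandstone: 2250 kg/m³ × 10 m/s² × 400 m = 9.000×10^6 Pa = 90.00 bar
shale: 2230 kg/m³ × 10 m/s² × 1700 m = 3.791×10^7 Pa = 379.1 bar
serpentinite: 2630 kg/m³ × 10 m/s² × 3160 m = 8.311×10^7 Pa = 831.1 bar
basalt: 2950 kg/m³ × 10 m/s² × 7610 m = 2.245×10^8 Pa = 2245 bar
Total = 181.6 + 90.00 + 379.1 + 831.1 + 2245 = 3726.7 bar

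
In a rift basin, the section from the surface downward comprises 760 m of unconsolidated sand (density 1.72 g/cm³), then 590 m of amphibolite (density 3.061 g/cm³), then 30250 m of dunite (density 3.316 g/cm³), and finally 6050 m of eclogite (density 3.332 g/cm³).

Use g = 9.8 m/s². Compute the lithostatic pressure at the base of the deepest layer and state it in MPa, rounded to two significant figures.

unconsolidated sand: 1720 kg/m³ × 9.8 m/s² × 760 m = 1.281×10^7 Pa = 12.81 MPa
amphibolite: 3061 kg/m³ × 9.8 m/s² × 590 m = 1.770×10^7 Pa = 17.70 MPa
dunite: 3316 kg/m³ × 9.8 m/s² × 30250 m = 9.830×10^8 Pa = 983.0 MPa
eclogite: 3332 kg/m³ × 9.8 m/s² × 6050 m = 1.976×10^8 Pa = 197.6 MPa
Total = 12.81 + 17.70 + 983.0 + 197.6 = 1211.1 MPa

1200 MPa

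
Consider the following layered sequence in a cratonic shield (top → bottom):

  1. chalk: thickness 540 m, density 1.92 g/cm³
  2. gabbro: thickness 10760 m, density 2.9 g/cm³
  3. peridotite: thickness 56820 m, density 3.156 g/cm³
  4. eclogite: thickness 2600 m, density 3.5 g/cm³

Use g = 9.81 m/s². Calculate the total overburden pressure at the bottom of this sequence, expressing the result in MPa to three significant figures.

chalk: 1920 kg/m³ × 9.81 m/s² × 540 m = 1.017×10^7 Pa = 10.17 MPa
gabbro: 2900 kg/m³ × 9.81 m/s² × 10760 m = 3.061×10^8 Pa = 306.1 MPa
peridotite: 3156 kg/m³ × 9.81 m/s² × 56820 m = 1.759×10^9 Pa = 1759 MPa
eclogite: 3500 kg/m³ × 9.81 m/s² × 2600 m = 8.927×10^7 Pa = 89.27 MPa
Total = 10.17 + 306.1 + 1759 + 89.27 = 2164.7 MPa

2160 MPa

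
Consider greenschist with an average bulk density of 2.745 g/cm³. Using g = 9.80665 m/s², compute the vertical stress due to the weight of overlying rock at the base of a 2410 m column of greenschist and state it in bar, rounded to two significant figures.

greenschist: 2745 kg/m³ × 9.80665 m/s² × 2410 m = 6.488×10^7 Pa = 648.8 bar

650 bar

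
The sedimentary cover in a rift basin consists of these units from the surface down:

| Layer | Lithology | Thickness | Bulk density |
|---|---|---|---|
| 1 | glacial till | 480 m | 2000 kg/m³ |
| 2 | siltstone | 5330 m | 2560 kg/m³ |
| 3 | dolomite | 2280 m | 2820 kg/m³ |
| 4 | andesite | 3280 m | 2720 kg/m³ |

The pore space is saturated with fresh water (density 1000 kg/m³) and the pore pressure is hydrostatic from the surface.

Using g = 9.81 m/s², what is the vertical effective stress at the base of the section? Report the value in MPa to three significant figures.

Overburden (lithostatic) stress σ_v:
glacial till: 2000 kg/m³ × 9.81 m/s² × 480 m = 9.418×10^6 Pa = 9.418 MPa
siltstone: 2560 kg/m³ × 9.81 m/s² × 5330 m = 1.339×10^8 Pa = 133.9 MPa
dolomite: 2820 kg/m³ × 9.81 m/s² × 2280 m = 6.307×10^7 Pa = 63.07 MPa
andesite: 2720 kg/m³ × 9.81 m/s² × 3280 m = 8.752×10^7 Pa = 87.52 MPa
Total = 9.418 + 133.9 + 63.07 + 87.52 = 293.87 MPa
Pore pressure P_p = 1000 kg/m³ × 9.81 m/s² × 11370 m = 1.115×10^8 Pa = 111.5 MPa
Effective stress σ' = σ_v − P_p = 293.9 − 111.5 = 182.33 MPa

182 MPa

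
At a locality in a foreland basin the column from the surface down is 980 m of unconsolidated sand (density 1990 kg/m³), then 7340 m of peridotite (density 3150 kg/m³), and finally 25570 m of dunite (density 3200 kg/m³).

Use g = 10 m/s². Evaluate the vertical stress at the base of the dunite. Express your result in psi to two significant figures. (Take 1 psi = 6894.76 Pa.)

unconsolidated sand: 1990 kg/m³ × 10 m/s² × 980 m = 1.950×10^7 Pa = 2829 psi
peridotite: 3150 kg/m³ × 10 m/s² × 7340 m = 2.312×10^8 Pa = 33534 psi
dunite: 3200 kg/m³ × 10 m/s² × 25570 m = 8.182×10^8 Pa = 1.187×10^5 psi
Total = 2829 + 33534 + 1.187×10^5 = 1.5504×10^5 psi

160000 psi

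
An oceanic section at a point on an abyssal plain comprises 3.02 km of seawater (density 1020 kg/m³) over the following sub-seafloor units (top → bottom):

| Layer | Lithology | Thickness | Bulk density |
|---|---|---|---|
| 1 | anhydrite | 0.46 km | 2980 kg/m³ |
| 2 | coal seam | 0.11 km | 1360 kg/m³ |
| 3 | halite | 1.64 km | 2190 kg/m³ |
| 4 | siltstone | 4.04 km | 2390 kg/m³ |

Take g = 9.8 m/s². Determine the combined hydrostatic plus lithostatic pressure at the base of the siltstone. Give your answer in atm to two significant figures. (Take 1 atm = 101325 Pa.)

1700 atm

seawater: 1020 kg/m³ × 9.8 m/s² × 3020 m = 3.019×10^7 Pa = 297.9 atm
anhydrite: 2980 kg/m³ × 9.8 m/s² × 460 m = 1.343×10^7 Pa = 132.6 atm
coal seam: 1360 kg/m³ × 9.8 m/s² × 110 m = 1.466×10^6 Pa = 14.47 atm
halite: 2190 kg/m³ × 9.8 m/s² × 1640 m = 3.520×10^7 Pa = 347.4 atm
siltstone: 2390 kg/m³ × 9.8 m/s² × 4040 m = 9.462×10^7 Pa = 933.9 atm
Total = 297.9 + 132.6 + 14.47 + 347.4 + 933.9 = 1726.2 atm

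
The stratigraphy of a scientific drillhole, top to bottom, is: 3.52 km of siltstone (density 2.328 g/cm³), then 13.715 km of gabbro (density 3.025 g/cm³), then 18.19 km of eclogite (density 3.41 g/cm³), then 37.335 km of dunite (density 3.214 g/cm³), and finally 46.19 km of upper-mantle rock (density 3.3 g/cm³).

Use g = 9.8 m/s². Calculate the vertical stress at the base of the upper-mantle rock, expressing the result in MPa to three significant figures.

siltstone: 2328 kg/m³ × 9.8 m/s² × 3520 m = 8.031×10^7 Pa = 80.31 MPa
gabbro: 3025 kg/m³ × 9.8 m/s² × 13715 m = 4.066×10^8 Pa = 406.6 MPa
eclogite: 3410 kg/m³ × 9.8 m/s² × 18190 m = 6.079×10^8 Pa = 607.9 MPa
dunite: 3214 kg/m³ × 9.8 m/s² × 37335 m = 1.176×10^9 Pa = 1176 MPa
upper-mantle rock: 3300 kg/m³ × 9.8 m/s² × 46190 m = 1.494×10^9 Pa = 1494 MPa
Total = 80.31 + 406.6 + 607.9 + 1176 + 1494 = 3764.5 MPa

3760 MPa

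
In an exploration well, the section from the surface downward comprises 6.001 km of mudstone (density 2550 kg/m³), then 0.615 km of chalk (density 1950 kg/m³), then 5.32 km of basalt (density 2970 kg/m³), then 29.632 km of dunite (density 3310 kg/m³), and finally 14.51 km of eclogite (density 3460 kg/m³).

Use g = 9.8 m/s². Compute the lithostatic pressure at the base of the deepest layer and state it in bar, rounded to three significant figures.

mudstone: 2550 kg/m³ × 9.8 m/s² × 6001 m = 1.500×10^8 Pa = 1500 bar
chalk: 1950 kg/m³ × 9.8 m/s² × 615 m = 1.175×10^7 Pa = 117.5 bar
basalt: 2970 kg/m³ × 9.8 m/s² × 5320 m = 1.548×10^8 Pa = 1548 bar
dunite: 3310 kg/m³ × 9.8 m/s² × 29632 m = 9.612×10^8 Pa = 9612 bar
eclogite: 3460 kg/m³ × 9.8 m/s² × 14510 m = 4.920×10^8 Pa = 4920 bar
Total = 1500 + 117.5 + 1548 + 9612 + 4920 = 17698 bar

17700 bar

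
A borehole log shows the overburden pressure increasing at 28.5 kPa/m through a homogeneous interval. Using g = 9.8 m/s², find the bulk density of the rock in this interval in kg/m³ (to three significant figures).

ρ = (dP/dz)/g = 28.5 kPa/m / 9.8 m/s² = 28500 Pa/m / 9.8 m/s² = 2908.2 kg/m³

2910 kg/m³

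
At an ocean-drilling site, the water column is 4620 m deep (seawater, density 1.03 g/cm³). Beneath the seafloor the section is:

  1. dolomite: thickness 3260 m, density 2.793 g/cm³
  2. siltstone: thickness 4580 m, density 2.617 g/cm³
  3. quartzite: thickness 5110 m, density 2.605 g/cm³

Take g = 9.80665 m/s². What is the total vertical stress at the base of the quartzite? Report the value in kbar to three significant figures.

3.84 kbar

seawater: 1030 kg/m³ × 9.80665 m/s² × 4620 m = 4.667×10^7 Pa = 0.4667 kbar
dolomite: 2793 kg/m³ × 9.80665 m/s² × 3260 m = 8.929×10^7 Pa = 0.8929 kbar
siltstone: 2617 kg/m³ × 9.80665 m/s² × 4580 m = 1.175×10^8 Pa = 1.175 kbar
quartzite: 2605 kg/m³ × 9.80665 m/s² × 5110 m = 1.305×10^8 Pa = 1.305 kbar
Total = 0.4667 + 0.8929 + 1.175 + 1.305 = 3.8404 kbar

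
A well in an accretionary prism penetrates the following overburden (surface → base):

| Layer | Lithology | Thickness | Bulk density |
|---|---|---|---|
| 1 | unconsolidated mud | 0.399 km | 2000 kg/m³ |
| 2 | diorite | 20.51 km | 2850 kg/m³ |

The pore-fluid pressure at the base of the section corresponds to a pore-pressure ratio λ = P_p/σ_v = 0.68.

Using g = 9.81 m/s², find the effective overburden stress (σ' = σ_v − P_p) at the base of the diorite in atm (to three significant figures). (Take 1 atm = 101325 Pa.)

1840 atm

Overburden (lithostatic) stress σ_v:
unconsolidated mud: 2000 kg/m³ × 9.81 m/s² × 399 m = 7.828×10^6 Pa = 7.828 MPa
diorite: 2850 kg/m³ × 9.81 m/s² × 20510 m = 5.734×10^8 Pa = 573.4 MPa
Total = 7.828 + 573.4 = 581.26 MPa
Pore pressure P_p = λ·σ_v = 0.68 × 581.3 MPa = 395.3 MPa
Effective stress σ' = σ_v − P_p = 581.3 − 395.3 = 186.00 MPa = 1835.7 atm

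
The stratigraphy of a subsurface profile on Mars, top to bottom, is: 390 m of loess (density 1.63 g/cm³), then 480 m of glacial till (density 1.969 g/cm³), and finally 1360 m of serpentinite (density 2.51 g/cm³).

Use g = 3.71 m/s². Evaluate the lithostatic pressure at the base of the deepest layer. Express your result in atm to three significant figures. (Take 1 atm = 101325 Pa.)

loess: 1630 kg/m³ × 3.71 m/s² × 390 m = 2.358×10^6 Pa = 23.28 atm
glacial till: 1969 kg/m³ × 3.71 m/s² × 480 m = 3.506×10^6 Pa = 34.61 atm
serpentinite: 2510 kg/m³ × 3.71 m/s² × 1360 m = 1.266×10^7 Pa = 125.0 atm
Total = 23.28 + 34.61 + 125.0 = 182.87 atm

183 atm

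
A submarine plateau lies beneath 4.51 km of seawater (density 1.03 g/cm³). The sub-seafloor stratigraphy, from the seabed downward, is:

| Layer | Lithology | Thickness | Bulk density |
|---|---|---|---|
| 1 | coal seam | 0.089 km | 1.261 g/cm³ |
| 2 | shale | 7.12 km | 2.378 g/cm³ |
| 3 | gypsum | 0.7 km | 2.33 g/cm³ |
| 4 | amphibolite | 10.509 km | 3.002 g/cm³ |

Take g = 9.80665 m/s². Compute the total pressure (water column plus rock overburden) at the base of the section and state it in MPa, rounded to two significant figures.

540 MPa

seawater: 1030 kg/m³ × 9.80665 m/s² × 4510 m = 4.555×10^7 Pa = 45.55 MPa
coal seam: 1261 kg/m³ × 9.80665 m/s² × 89 m = 1.101×10^6 Pa = 1.101 MPa
shale: 2378 kg/m³ × 9.80665 m/s² × 7120 m = 1.660×10^8 Pa = 166.0 MPa
gypsum: 2330 kg/m³ × 9.80665 m/s² × 700 m = 1.599×10^7 Pa = 15.99 MPa
amphibolite: 3002 kg/m³ × 9.80665 m/s² × 10509 m = 3.094×10^8 Pa = 309.4 MPa
Total = 45.55 + 1.101 + 166.0 + 15.99 + 309.4 = 538.07 MPa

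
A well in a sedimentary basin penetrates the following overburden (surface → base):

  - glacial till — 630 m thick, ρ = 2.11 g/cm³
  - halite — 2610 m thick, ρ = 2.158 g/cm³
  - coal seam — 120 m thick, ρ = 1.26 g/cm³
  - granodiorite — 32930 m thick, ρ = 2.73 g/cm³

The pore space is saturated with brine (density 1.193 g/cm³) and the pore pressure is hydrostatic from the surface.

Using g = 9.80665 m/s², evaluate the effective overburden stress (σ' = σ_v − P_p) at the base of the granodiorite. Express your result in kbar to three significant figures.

Overburden (lithostatic) stress σ_v:
glacial till: 2110 kg/m³ × 9.80665 m/s² × 630 m = 1.304×10^7 Pa = 13.04 MPa
halite: 2158 kg/m³ × 9.80665 m/s² × 2610 m = 5.523×10^7 Pa = 55.23 MPa
coal seam: 1260 kg/m³ × 9.80665 m/s² × 120 m = 1.483×10^6 Pa = 1.483 MPa
granodiorite: 2730 kg/m³ × 9.80665 m/s² × 32930 m = 8.816×10^8 Pa = 881.6 MPa
Total = 13.04 + 55.23 + 1.483 + 881.6 = 951.36 MPa
Pore pressure P_p = 1193 kg/m³ × 9.80665 m/s² × 36290 m = 4.246×10^8 Pa = 424.6 MPa
Effective stress σ' = σ_v − P_p = 951.4 − 424.6 = 526.79 MPa = 5.2679 kbar

5.27 kbar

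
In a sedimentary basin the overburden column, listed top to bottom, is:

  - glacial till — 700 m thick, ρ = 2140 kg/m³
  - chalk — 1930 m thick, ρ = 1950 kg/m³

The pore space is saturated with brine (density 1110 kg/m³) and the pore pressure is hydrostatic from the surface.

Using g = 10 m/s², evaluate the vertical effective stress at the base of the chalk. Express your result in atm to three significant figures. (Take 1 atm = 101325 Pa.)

Overburden (lithostatic) stress σ_v:
glacial till: 2140 kg/m³ × 10 m/s² × 700 m = 1.498×10^7 Pa = 14.98 MPa
chalk: 1950 kg/m³ × 10 m/s² × 1930 m = 3.764×10^7 Pa = 37.63 MPa
Total = 14.98 + 37.63 = 52.615 MPa
Pore pressure P_p = 1110 kg/m³ × 10 m/s² × 2630 m = 2.919×10^7 Pa = 29.19 MPa
Effective stress σ' = σ_v − P_p = 52.62 − 29.19 = 23.422 MPa = 231.16 atm

231 atm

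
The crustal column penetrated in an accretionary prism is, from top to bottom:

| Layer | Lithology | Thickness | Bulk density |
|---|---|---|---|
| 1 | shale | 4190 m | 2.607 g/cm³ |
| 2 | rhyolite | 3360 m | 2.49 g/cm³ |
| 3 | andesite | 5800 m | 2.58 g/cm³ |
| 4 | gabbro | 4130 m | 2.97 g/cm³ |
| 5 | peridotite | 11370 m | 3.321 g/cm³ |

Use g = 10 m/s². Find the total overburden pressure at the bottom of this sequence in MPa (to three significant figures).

843 MPa

shale: 2607 kg/m³ × 10 m/s² × 4190 m = 1.092×10^8 Pa = 109.2 MPa
rhyolite: 2490 kg/m³ × 10 m/s² × 3360 m = 8.366×10^7 Pa = 83.66 MPa
andesite: 2580 kg/m³ × 10 m/s² × 5800 m = 1.496×10^8 Pa = 149.6 MPa
gabbro: 2970 kg/m³ × 10 m/s² × 4130 m = 1.227×10^8 Pa = 122.7 MPa
peridotite: 3321 kg/m³ × 10 m/s² × 11370 m = 3.776×10^8 Pa = 377.6 MPa
Total = 109.2 + 83.66 + 149.6 + 122.7 + 377.6 = 842.80 MPa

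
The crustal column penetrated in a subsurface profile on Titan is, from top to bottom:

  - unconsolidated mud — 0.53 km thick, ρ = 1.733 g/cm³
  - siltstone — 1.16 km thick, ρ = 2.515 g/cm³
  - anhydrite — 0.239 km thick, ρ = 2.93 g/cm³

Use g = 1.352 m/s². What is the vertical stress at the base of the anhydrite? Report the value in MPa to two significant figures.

6.1 MPa

unconsolidated mud: 1733 kg/m³ × 1.352 m/s² × 530 m = 1.242×10^6 Pa = 1.242 MPa
siltstone: 2515 kg/m³ × 1.352 m/s² × 1160 m = 3.944×10^6 Pa = 3.944 MPa
anhydrite: 2930 kg/m³ × 1.352 m/s² × 239 m = 9.468×10^5 Pa = 0.9468 MPa
Total = 1.242 + 3.944 + 0.9468 = 6.1329 MPa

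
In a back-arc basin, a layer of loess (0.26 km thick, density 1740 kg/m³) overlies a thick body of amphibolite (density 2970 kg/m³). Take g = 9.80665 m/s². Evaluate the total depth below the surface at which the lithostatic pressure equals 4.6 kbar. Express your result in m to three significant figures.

15900 m

Pressure at base of upper layers: 1740×9.80665×260 = 4.437×10^6 Pa = 0.04437 kbar
Remaining pressure to be supplied by amphibolite: 4.600×10^8 − 4.437×10^6 = 4.556×10^8 Pa
Additional depth in amphibolite = 4.556×10^8 Pa / (2970 kg/m³ × 9.80665 m/s²) = 15641 m
Total depth = 260 m + 15641 m = 15901 m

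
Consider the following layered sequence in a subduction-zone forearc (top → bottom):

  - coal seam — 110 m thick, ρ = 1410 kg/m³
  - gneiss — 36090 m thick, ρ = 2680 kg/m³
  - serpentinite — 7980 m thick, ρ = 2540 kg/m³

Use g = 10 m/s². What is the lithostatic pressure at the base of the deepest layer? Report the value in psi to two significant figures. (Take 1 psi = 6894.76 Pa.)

170000 psi

coal seam: 1410 kg/m³ × 10 m/s² × 110 m = 1.551×10^6 Pa = 225.0 psi
gneiss: 2680 kg/m³ × 10 m/s² × 36090 m = 9.672×10^8 Pa = 1.403×10^5 psi
serpentinite: 2540 kg/m³ × 10 m/s² × 7980 m = 2.027×10^8 Pa = 29398 psi
Total = 225.0 + 1.403×10^5 + 29398 = 1.6991×10^5 psi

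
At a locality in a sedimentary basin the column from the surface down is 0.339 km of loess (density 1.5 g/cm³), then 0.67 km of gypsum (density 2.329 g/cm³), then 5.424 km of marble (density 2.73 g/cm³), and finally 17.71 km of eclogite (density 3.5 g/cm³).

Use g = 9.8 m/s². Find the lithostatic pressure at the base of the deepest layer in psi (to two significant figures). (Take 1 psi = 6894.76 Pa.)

loess: 1500 kg/m³ × 9.8 m/s² × 339 m = 4.983×10^6 Pa = 722.8 psi
gypsum: 2329 kg/m³ × 9.8 m/s² × 670 m = 1.529×10^7 Pa = 2218 psi
marble: 2730 kg/m³ × 9.8 m/s² × 5424 m = 1.451×10^8 Pa = 21047 psi
eclogite: 3500 kg/m³ × 9.8 m/s² × 17710 m = 6.075×10^8 Pa = 88104 psi
Total = 722.8 + 2218 + 21047 + 88104 = 1.1209×10^5 psi

110000 psi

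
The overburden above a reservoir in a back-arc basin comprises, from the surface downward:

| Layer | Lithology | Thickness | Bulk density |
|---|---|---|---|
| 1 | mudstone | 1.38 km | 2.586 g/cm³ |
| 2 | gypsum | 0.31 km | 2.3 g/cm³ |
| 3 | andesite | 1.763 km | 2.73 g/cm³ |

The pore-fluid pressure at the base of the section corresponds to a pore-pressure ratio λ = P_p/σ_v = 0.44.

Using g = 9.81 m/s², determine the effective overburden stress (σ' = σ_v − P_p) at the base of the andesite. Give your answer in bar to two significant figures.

500 bar

Overburden (lithostatic) stress σ_v:
mudstone: 2586 kg/m³ × 9.81 m/s² × 1380 m = 3.501×10^7 Pa = 35.01 MPa
gypsum: 2300 kg/m³ × 9.81 m/s² × 310 m = 6.995×10^6 Pa = 6.995 MPa
andesite: 2730 kg/m³ × 9.81 m/s² × 1763 m = 4.722×10^7 Pa = 47.22 MPa
Total = 35.01 + 6.995 + 47.22 = 89.219 MPa
Pore pressure P_p = λ·σ_v = 0.44 × 89.22 MPa = 39.26 MPa
Effective stress σ' = σ_v − P_p = 89.22 − 39.26 = 49.962 MPa = 499.62 bar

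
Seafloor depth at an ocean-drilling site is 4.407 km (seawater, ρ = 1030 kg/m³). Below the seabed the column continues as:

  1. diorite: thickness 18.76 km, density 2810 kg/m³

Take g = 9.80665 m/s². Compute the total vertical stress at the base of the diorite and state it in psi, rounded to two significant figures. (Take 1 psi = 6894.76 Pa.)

81000 psi

seawater: 1030 kg/m³ × 9.80665 m/s² × 4407 m = 4.451×10^7 Pa = 6456 psi
diorite: 2810 kg/m³ × 9.80665 m/s² × 18760 m = 5.170×10^8 Pa = 74979 psi
Total = 6456 + 74979 = 81435 psi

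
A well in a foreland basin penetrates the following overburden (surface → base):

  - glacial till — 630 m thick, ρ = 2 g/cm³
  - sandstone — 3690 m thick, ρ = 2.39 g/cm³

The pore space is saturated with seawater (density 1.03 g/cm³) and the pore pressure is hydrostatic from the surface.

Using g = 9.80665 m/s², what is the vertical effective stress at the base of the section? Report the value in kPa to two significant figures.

Overburden (lithostatic) stress σ_v:
glacial till: 2000 kg/m³ × 9.80665 m/s² × 630 m = 1.236×10^7 Pa = 12.36 MPa
sandstone: 2390 kg/m³ × 9.80665 m/s² × 3690 m = 8.649×10^7 Pa = 86.49 MPa
Total = 12.36 + 86.49 = 98.842 MPa
Pore pressure P_p = 1030 kg/m³ × 9.80665 m/s² × 4320 m = 4.364×10^7 Pa = 43.64 MPa
Effective stress σ' = σ_v − P_p = 98.84 − 43.64 = 55.207 MPa = 55207 kPa

55000 kPa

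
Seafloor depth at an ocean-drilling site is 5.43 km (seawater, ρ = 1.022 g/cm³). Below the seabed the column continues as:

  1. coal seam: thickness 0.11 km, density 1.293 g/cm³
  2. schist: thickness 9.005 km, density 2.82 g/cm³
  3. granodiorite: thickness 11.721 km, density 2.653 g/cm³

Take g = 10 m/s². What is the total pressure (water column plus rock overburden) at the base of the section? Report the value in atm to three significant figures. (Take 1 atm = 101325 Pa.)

6140 atm

seawater: 1022 kg/m³ × 10 m/s² × 5430 m = 5.549×10^7 Pa = 547.7 atm
coal seam: 1293 kg/m³ × 10 m/s² × 110 m = 1.422×10^6 Pa = 14.04 atm
schist: 2820 kg/m³ × 10 m/s² × 9005 m = 2.539×10^8 Pa = 2506 atm
granodiorite: 2653 kg/m³ × 10 m/s² × 11721 m = 3.110×10^8 Pa = 3069 atm
Total = 547.7 + 14.04 + 2506 + 3069 = 6136.8 atm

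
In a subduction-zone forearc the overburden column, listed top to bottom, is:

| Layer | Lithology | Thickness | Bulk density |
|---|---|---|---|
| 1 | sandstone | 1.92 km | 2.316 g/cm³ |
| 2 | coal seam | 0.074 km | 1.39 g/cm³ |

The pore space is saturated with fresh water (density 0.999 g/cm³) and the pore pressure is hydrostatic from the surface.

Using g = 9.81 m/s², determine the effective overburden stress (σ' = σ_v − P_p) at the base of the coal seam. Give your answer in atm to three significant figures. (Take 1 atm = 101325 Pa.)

248 atm

Overburden (lithostatic) stress σ_v:
sandstone: 2316 kg/m³ × 9.81 m/s² × 1920 m = 4.362×10^7 Pa = 43.62 MPa
coal seam: 1390 kg/m³ × 9.81 m/s² × 74 m = 1.009×10^6 Pa = 1.009 MPa
Total = 43.62 + 1.009 = 44.631 MPa
Pore pressure P_p = 999 kg/m³ × 9.81 m/s² × 1994 m = 1.954×10^7 Pa = 19.54 MPa
Effective stress σ' = σ_v − P_p = 44.63 − 19.54 = 25.090 MPa = 247.62 atm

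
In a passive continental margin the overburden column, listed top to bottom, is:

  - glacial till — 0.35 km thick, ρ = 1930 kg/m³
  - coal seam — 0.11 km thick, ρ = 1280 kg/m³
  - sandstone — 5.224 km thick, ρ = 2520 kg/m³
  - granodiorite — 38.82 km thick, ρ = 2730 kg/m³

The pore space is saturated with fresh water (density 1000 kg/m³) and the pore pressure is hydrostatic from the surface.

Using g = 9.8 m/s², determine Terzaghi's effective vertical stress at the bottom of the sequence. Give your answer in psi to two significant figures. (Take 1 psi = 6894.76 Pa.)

110000 psi

Overburden (lithostatic) stress σ_v:
glacial till: 1930 kg/m³ × 9.8 m/s² × 350 m = 6.620×10^6 Pa = 6.620 MPa
coal seam: 1280 kg/m³ × 9.8 m/s² × 110 m = 1.380×10^6 Pa = 1.380 MPa
sandstone: 2520 kg/m³ × 9.8 m/s² × 5224 m = 1.290×10^8 Pa = 129.0 MPa
granodiorite: 2730 kg/m³ × 9.8 m/s² × 38820 m = 1.039×10^9 Pa = 1039 MPa
Total = 6.620 + 1.380 + 129.0 + 1039 = 1175.6 MPa
Pore pressure P_p = 1000 kg/m³ × 9.8 m/s² × 44504 m = 4.361×10^8 Pa = 436.1 MPa
Effective stress σ' = σ_v − P_p = 1176 − 436.1 = 739.46 MPa = 1.0725×10^5 psi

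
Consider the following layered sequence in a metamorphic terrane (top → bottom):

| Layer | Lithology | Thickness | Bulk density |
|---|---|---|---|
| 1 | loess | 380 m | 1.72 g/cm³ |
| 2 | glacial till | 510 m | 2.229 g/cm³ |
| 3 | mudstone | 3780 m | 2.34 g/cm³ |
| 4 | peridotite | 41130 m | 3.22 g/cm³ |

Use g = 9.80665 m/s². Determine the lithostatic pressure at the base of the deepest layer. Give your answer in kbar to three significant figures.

14.0 kbar

loess: 1720 kg/m³ × 9.80665 m/s² × 380 m = 6.410×10^6 Pa = 0.06410 kbar
glacial till: 2229 kg/m³ × 9.80665 m/s² × 510 m = 1.115×10^7 Pa = 0.1115 kbar
mudstone: 2340 kg/m³ × 9.80665 m/s² × 3780 m = 8.674×10^7 Pa = 0.8674 kbar
peridotite: 3220 kg/m³ × 9.80665 m/s² × 41130 m = 1.299×10^9 Pa = 12.99 kbar
Total = 0.06410 + 0.1115 + 0.8674 + 12.99 = 14.031 kbar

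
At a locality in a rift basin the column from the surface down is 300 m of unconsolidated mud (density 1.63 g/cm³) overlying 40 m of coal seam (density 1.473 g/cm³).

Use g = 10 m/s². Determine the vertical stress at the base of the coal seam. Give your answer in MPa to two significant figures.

5.5 MPa

unconsolidated mud: 1630 kg/m³ × 10 m/s² × 300 m = 4.890×10^6 Pa = 4.890 MPa
coal seam: 1473 kg/m³ × 10 m/s² × 40 m = 5.892×10^5 Pa = 0.5892 MPa
Total = 4.890 + 0.5892 = 5.4792 MPa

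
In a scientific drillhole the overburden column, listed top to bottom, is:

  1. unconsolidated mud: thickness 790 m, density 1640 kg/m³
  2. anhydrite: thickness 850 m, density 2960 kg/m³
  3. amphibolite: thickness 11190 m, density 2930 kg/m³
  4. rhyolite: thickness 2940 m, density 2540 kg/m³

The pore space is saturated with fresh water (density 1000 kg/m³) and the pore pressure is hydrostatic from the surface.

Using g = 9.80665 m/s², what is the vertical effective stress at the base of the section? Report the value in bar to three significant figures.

Overburden (lithostatic) stress σ_v:
unconsolidated mud: 1640 kg/m³ × 9.80665 m/s² × 790 m = 1.271×10^7 Pa = 12.71 MPa
anhydrite: 2960 kg/m³ × 9.80665 m/s² × 850 m = 2.467×10^7 Pa = 24.67 MPa
amphibolite: 2930 kg/m³ × 9.80665 m/s² × 11190 m = 3.215×10^8 Pa = 321.5 MPa
rhyolite: 2540 kg/m³ × 9.80665 m/s² × 2940 m = 7.323×10^7 Pa = 73.23 MPa
Total = 12.71 + 24.67 + 321.5 + 73.23 = 432.14 MPa
Pore pressure P_p = 1000 kg/m³ × 9.80665 m/s² × 15770 m = 1.547×10^8 Pa = 154.7 MPa
Effective stress σ' = σ_v − P_p = 432.1 − 154.7 = 277.49 MPa = 2774.9 bar

2770 bar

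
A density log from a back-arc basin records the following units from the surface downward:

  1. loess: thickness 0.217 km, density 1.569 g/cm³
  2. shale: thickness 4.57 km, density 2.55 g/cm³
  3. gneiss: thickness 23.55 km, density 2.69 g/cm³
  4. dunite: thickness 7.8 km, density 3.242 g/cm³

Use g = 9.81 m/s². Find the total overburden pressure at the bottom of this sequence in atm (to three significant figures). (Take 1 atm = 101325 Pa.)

loess: 1569 kg/m³ × 9.81 m/s² × 217 m = 3.340×10^6 Pa = 32.96 atm
shale: 2550 kg/m³ × 9.81 m/s² × 4570 m = 1.143×10^8 Pa = 1128 atm
gneiss: 2690 kg/m³ × 9.81 m/s² × 23550 m = 6.215×10^8 Pa = 6133 atm
dunite: 3242 kg/m³ × 9.81 m/s² × 7800 m = 2.481×10^8 Pa = 2448 atm
Total = 32.96 + 1128 + 6133 + 2448 = 9742.8 atm

9740 atm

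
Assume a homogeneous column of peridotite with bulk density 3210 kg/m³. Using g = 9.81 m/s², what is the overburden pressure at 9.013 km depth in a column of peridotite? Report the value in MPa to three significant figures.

284 MPa

peridotite: 3210 kg/m³ × 9.81 m/s² × 9013 m = 2.838×10^8 Pa = 283.8 MPa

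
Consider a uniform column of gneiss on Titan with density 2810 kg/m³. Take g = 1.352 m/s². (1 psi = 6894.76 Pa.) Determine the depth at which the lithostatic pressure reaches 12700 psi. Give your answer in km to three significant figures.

h = P/(ρg) = 12700 psi / (2810 kg/m³ × 1.352 m/s²) = 8.756×10^7 Pa / 3799.1 Pa/m = 23048 m
= 23.048 km

23.0 km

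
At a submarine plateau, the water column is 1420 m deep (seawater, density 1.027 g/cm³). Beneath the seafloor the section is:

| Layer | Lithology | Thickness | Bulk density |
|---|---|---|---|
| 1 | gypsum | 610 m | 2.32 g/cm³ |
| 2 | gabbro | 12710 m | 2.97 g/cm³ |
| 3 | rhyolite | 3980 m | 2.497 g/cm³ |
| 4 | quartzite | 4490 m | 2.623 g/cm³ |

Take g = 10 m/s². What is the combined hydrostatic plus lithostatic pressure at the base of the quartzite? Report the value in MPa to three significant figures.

623 MPa

seawater: 1027 kg/m³ × 10 m/s² × 1420 m = 1.458×10^7 Pa = 14.58 MPa
gypsum: 2320 kg/m³ × 10 m/s² × 610 m = 1.415×10^7 Pa = 14.15 MPa
gabbro: 2970 kg/m³ × 10 m/s² × 12710 m = 3.775×10^8 Pa = 377.5 MPa
rhyolite: 2497 kg/m³ × 10 m/s² × 3980 m = 9.938×10^7 Pa = 99.38 MPa
quartzite: 2623 kg/m³ × 10 m/s² × 4490 m = 1.178×10^8 Pa = 117.8 MPa
Total = 14.58 + 14.15 + 377.5 + 99.38 + 117.8 = 623.38 MPa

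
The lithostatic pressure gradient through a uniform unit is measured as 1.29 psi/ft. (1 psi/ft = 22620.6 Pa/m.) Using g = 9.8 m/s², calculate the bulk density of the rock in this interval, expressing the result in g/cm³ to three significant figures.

2.98 g/cm³

ρ = (dP/dz)/g = 1.29 psi/ft / 9.8 m/s² = 29181 Pa/m / 9.8 m/s² = 2977.6 kg/m³
= 2.978 g/cm³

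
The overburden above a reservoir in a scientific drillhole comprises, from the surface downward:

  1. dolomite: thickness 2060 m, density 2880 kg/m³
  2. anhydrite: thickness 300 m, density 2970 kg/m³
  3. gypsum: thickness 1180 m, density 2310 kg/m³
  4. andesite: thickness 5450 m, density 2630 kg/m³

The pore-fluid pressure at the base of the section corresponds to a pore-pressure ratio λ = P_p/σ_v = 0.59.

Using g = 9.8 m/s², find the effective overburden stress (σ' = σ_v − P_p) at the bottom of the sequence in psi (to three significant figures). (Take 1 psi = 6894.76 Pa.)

Overburden (lithostatic) stress σ_v:
dolomite: 2880 kg/m³ × 9.8 m/s² × 2060 m = 5.814×10^7 Pa = 58.14 MPa
anhydrite: 2970 kg/m³ × 9.8 m/s² × 300 m = 8.732×10^6 Pa = 8.732 MPa
gypsum: 2310 kg/m³ × 9.8 m/s² × 1180 m = 2.671×10^7 Pa = 26.71 MPa
andesite: 2630 kg/m³ × 9.8 m/s² × 5450 m = 1.405×10^8 Pa = 140.5 MPa
Total = 58.14 + 8.732 + 26.71 + 140.5 = 234.05 MPa
Pore pressure P_p = λ·σ_v = 0.59 × 234.1 MPa = 138.1 MPa
Effective stress σ' = σ_v − P_p = 234.1 − 138.1 = 95.962 MPa = 13918 psi

13900 psi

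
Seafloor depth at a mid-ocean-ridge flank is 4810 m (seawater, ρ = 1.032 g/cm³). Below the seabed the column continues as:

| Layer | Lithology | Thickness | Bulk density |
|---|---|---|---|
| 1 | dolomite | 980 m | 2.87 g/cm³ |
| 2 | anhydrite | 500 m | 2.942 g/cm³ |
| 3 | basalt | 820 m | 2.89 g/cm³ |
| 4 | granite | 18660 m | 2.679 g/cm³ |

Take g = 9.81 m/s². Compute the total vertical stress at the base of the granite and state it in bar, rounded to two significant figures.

seawater: 1032 kg/m³ × 9.81 m/s² × 4810 m = 4.870×10^7 Pa = 487.0 bar
dolomite: 2870 kg/m³ × 9.81 m/s² × 980 m = 2.759×10^7 Pa = 275.9 bar
anhydrite: 2942 kg/m³ × 9.81 m/s² × 500 m = 1.443×10^7 Pa = 144.3 bar
basalt: 2890 kg/m³ × 9.81 m/s² × 820 m = 2.325×10^7 Pa = 232.5 bar
granite: 2679 kg/m³ × 9.81 m/s² × 18660 m = 4.904×10^8 Pa = 4904 bar
Total = 487.0 + 275.9 + 144.3 + 232.5 + 4904 = 6043.7 bar

6000 bar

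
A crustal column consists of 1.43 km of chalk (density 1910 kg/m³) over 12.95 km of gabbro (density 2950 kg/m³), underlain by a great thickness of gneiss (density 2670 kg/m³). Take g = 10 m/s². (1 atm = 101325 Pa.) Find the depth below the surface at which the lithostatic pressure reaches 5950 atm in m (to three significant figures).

Pressure at base of upper layers: 1910×10×1430 + 2950×10×12950 = 4.093×10^8 Pa = 4040 atm
Remaining pressure to be supplied by gneiss: 6.029×10^8 − 4.093×10^8 = 1.935×10^8 Pa
Additional depth in gneiss = 1.935×10^8 Pa / (2670 kg/m³ × 10 m/s²) = 7248.9 m
Total depth = 14380 m + 7248.9 m = 21629 m

21600 m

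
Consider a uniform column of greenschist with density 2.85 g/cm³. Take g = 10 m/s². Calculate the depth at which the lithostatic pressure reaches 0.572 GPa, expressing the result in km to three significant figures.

h = P/(ρg) = 0.572 GPa / (2850 kg/m³ × 10 m/s²) = 5.720×10^8 Pa / 28500 Pa/m = 20070 m
= 20.070 km

20.1 km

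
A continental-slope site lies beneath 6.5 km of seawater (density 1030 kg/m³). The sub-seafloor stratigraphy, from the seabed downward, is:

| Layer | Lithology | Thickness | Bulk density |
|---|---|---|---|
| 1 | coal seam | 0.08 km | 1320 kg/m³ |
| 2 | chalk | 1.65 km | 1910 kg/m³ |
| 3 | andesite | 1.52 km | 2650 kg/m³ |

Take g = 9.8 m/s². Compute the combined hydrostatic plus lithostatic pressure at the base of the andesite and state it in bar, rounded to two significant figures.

seawater: 1030 kg/m³ × 9.8 m/s² × 6500 m = 6.561×10^7 Pa = 656.1 bar
coal seam: 1320 kg/m³ × 9.8 m/s² × 80 m = 1.035×10^6 Pa = 10.35 bar
chalk: 1910 kg/m³ × 9.8 m/s² × 1650 m = 3.088×10^7 Pa = 308.8 bar
andesite: 2650 kg/m³ × 9.8 m/s² × 1520 m = 3.947×10^7 Pa = 394.7 bar
Total = 656.1 + 10.35 + 308.8 + 394.7 = 1370.0 bar

1400 bar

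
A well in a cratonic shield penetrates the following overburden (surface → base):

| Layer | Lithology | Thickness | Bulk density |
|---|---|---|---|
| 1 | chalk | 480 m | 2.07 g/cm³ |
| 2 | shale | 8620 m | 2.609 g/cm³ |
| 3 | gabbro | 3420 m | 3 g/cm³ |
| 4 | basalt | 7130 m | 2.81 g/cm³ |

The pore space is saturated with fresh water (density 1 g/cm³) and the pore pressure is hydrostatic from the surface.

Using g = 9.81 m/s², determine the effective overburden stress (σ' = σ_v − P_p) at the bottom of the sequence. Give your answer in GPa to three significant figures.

0.335 GPa

Overburden (lithostatic) stress σ_v:
chalk: 2070 kg/m³ × 9.81 m/s² × 480 m = 9.747×10^6 Pa = 9.747 MPa
shale: 2609 kg/m³ × 9.81 m/s² × 8620 m = 2.206×10^8 Pa = 220.6 MPa
gabbro: 3000 kg/m³ × 9.81 m/s² × 3420 m = 1.007×10^8 Pa = 100.7 MPa
basalt: 2810 kg/m³ × 9.81 m/s² × 7130 m = 1.965×10^8 Pa = 196.5 MPa
Total = 9.747 + 220.6 + 100.7 + 196.5 = 527.57 MPa
Pore pressure P_p = 1000 kg/m³ × 9.81 m/s² × 19650 m = 1.928×10^8 Pa = 192.8 MPa
Effective stress σ' = σ_v − P_p = 527.6 − 192.8 = 334.80 MPa = 0.33480 GPa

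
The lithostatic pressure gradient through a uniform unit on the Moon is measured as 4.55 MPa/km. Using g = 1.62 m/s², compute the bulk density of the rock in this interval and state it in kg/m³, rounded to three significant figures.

ρ = (dP/dz)/g = 4.55 MPa/km / 1.62 m/s² = 4550.0 Pa/m / 1.62 m/s² = 2808.6 kg/m³

2810 kg/m³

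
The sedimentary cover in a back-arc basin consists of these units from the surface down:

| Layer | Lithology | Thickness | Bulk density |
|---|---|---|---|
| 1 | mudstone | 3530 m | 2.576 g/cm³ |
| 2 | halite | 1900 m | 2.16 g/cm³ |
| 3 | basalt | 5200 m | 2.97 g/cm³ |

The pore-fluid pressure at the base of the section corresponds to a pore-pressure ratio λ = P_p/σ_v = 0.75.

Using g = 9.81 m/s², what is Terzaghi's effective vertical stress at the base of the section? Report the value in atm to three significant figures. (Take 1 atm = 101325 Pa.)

693 atm

Overburden (lithostatic) stress σ_v:
mudstone: 2576 kg/m³ × 9.81 m/s² × 3530 m = 8.921×10^7 Pa = 89.21 MPa
halite: 2160 kg/m³ × 9.81 m/s² × 1900 m = 4.026×10^7 Pa = 40.26 MPa
basalt: 2970 kg/m³ × 9.81 m/s² × 5200 m = 1.515×10^8 Pa = 151.5 MPa
Total = 89.21 + 40.26 + 151.5 = 280.97 MPa
Pore pressure P_p = λ·σ_v = 0.75 × 281.0 MPa = 210.7 MPa
Effective stress σ' = σ_v − P_p = 281.0 − 210.7 = 70.243 MPa = 693.24 atm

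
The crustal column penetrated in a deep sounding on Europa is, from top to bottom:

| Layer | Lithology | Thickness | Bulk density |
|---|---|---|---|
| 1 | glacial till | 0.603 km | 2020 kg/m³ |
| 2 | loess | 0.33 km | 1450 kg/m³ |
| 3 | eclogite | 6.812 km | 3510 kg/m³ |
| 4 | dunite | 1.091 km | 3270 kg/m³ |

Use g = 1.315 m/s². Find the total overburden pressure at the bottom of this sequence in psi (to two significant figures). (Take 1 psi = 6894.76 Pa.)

glacial till: 2020 kg/m³ × 1.315 m/s² × 603 m = 1.602×10^6 Pa = 232.3 psi
loess: 1450 kg/m³ × 1.315 m/s² × 330 m = 6.292×10^5 Pa = 91.26 psi
eclogite: 3510 kg/m³ × 1.315 m/s² × 6812 m = 3.144×10^7 Pa = 4560 psi
dunite: 3270 kg/m³ × 1.315 m/s² × 1091 m = 4.691×10^6 Pa = 680.4 psi
Total = 232.3 + 91.26 + 4560 + 680.4 = 5564.2 psi

5600 psi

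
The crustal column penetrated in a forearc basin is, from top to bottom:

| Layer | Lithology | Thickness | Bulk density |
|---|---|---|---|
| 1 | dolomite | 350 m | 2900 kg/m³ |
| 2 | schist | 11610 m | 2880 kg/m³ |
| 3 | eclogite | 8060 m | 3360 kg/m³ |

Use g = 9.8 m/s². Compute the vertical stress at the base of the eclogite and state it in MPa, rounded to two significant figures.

dolomite: 2900 kg/m³ × 9.8 m/s² × 350 m = 9.947×10^6 Pa = 9.947 MPa
schist: 2880 kg/m³ × 9.8 m/s² × 11610 m = 3.277×10^8 Pa = 327.7 MPa
eclogite: 3360 kg/m³ × 9.8 m/s² × 8060 m = 2.654×10^8 Pa = 265.4 MPa
Total = 9.947 + 327.7 + 265.4 = 603.03 MPa

600 MPa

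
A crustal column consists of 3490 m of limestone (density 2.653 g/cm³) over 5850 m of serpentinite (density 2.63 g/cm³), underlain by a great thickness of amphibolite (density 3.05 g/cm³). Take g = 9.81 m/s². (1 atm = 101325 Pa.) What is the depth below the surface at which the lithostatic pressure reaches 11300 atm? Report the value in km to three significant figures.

Pressure at base of upper layers: 2653×9.81×3490 + 2630×9.81×5850 = 2.418×10^8 Pa = 2386 atm
Remaining pressure to be supplied by amphibolite: 1.145×10^9 − 2.418×10^8 = 9.032×10^8 Pa
Additional depth in amphibolite = 9.032×10^8 Pa / (3050 kg/m³ × 9.81 m/s²) = 30187 m
Total depth = 9340 m + 30187 m = 39527 m
= 39.527 km

39.5 km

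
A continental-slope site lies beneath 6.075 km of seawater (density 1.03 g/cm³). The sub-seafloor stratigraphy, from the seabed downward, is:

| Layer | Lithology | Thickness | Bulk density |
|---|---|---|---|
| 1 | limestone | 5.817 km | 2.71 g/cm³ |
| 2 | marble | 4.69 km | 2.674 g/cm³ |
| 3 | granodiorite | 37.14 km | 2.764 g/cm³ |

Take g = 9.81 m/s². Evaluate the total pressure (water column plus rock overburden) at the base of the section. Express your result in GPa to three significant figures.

1.35 GPa

seawater: 1030 kg/m³ × 9.81 m/s² × 6075 m = 6.138×10^7 Pa = 0.06138 GPa
limestone: 2710 kg/m³ × 9.81 m/s² × 5817 m = 1.546×10^8 Pa = 0.1546 GPa
marble: 2674 kg/m³ × 9.81 m/s² × 4690 m = 1.230×10^8 Pa = 0.1230 GPa
granodiorite: 2764 kg/m³ × 9.81 m/s² × 37140 m = 1.007×10^9 Pa = 1.007 GPa
Total = 0.06138 + 0.1546 + 0.1230 + 1.007 = 1.3461 GPa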